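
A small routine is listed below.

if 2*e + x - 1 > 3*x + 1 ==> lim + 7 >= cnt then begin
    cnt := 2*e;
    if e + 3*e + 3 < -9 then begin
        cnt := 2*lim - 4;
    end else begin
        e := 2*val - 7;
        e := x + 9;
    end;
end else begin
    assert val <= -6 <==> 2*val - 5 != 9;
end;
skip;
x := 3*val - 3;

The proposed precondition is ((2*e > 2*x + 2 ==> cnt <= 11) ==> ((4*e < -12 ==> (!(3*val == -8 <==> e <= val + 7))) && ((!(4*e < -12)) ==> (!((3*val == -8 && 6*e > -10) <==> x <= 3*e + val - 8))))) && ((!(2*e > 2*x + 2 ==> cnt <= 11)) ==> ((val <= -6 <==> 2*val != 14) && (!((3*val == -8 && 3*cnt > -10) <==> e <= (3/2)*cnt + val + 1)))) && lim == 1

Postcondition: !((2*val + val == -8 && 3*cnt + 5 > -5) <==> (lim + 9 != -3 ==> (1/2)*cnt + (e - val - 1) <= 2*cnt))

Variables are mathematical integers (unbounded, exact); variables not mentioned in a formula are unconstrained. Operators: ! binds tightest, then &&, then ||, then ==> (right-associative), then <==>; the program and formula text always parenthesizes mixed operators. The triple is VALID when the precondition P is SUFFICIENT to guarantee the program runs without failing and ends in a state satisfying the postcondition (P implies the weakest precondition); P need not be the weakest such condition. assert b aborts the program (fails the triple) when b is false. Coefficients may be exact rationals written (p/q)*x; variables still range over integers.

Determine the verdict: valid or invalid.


Working backward. After the program, the postcondition !((2*val + val == -8 && 3*cnt + 5 > -5) <==> (lim + 9 != -3 ==> (1/2)*cnt + (e - val - 1) <= 2*cnt)) must hold; in canonical form it is !((3*val == -8 && 3*cnt > -10) <==> (lim != -12 ==> e <= (3/2)*cnt + val + 1)).
Before x := 3*val - 3: !((3*val == -8 && 3*cnt > -10) <==> (lim != -12 ==> e <= (3/2)*cnt + val + 1))
Before skip: !((3*val == -8 && 3*cnt > -10) <==> (lim != -12 ==> e <= (3/2)*cnt + val + 1))
Then branch requires (4*e < -12 ==> (!((3*val == -8 && 6*lim > 2) <==> (lim != -12 ==> e <= 3*lim + val - 5)))) && ((!(4*e < -12)) ==> (!((3*val == -8 && 6*e > -10) <==> (lim != -12 ==> x <= 3*e + val - 8)))); else branch requires (val <= -6 <==> 2*val != 14) && (!((3*val == -8 && 3*cnt > -10) <==> (lim != -12 ==> e <= (3/2)*cnt + val + 1))).
Before the if: ((2*e > 2*x + 2 ==> lim >= cnt - 7) ==> ((4*e < -12 ==> (!((3*val == -8 && 6*lim > 2) <==> (lim != -12 ==> e <= 3*lim + val - 5)))) && ((!(4*e < -12)) ==> (!((3*val == -8 && 6*e > -10) <==> (lim != -12 ==> x <= 3*e + val - 8)))))) && ((!(2*e > 2*x + 2 ==> lim >= cnt - 7)) ==> ((val <= -6 <==> 2*val != 14) && (!((3*val == -8 && 3*cnt > -10) <==> (lim != -12 ==> e <= (3/2)*cnt + val + 1)))))
The weakest precondition is ((2*e > 2*x + 2 ==> lim >= cnt - 7) ==> ((4*e < -12 ==> (!((3*val == -8 && 6*lim > 2) <==> (lim != -12 ==> e <= 3*lim + val - 5)))) && ((!(4*e < -12)) ==> (!((3*val == -8 && 6*e > -10) <==> (lim != -12 ==> x <= 3*e + val - 8)))))) && ((!(2*e > 2*x + 2 ==> lim >= cnt - 7)) ==> ((val <= -6 <==> 2*val != 14) && (!((3*val == -8 && 3*cnt > -10) <==> (lim != -12 ==> e <= (3/2)*cnt + val + 1))))).
Check whether ((2*e > 2*x + 2 ==> cnt <= 11) ==> ((4*e < -12 ==> (!(3*val == -8 <==> e <= val + 7))) && ((!(4*e < -12)) ==> (!((3*val == -8 && 6*e > -10) <==> x <= 3*e + val - 8))))) && ((!(2*e > 2*x + 2 ==> cnt <= 11)) ==> ((val <= -6 <==> 2*val != 14) && (!((3*val == -8 && 3*cnt > -10) <==> e <= (3/2)*cnt + val + 1)))) && lim == 1 implies it.
Countermodel: at the initial state cnt = 9, e = 15, lim = 1, val = 0, x = 13, the precondition holds but the weakest precondition fails.
Answer: invalid


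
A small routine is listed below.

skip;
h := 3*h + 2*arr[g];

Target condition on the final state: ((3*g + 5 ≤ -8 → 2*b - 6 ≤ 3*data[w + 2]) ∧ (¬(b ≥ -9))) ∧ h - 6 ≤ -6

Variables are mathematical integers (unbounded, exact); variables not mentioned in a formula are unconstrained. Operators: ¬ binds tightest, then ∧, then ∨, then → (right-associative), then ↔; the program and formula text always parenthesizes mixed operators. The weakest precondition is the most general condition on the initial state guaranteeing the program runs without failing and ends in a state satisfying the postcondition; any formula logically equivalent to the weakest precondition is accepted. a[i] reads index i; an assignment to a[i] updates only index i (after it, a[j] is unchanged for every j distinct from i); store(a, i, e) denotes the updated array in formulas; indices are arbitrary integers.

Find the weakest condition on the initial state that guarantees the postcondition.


Working backward. After the program, the postcondition ((3*g + 5 ≤ -8 → 2*b - 6 ≤ 3*data[w + 2]) ∧ (¬(b ≥ -9))) ∧ h - 6 ≤ -6 must hold; in canonical form it is (3*g ≤ -13 → 2*b ≤ 3*data[w + 2] + 6) ∧ (¬(b ≥ -9)) ∧ h ≤ 0.
Before h := 3*h + 2*arr[g]: (3*g ≤ -13 → 2*b ≤ 3*data[w + 2] + 6) ∧ (¬(b ≥ -9)) ∧ 2*arr[g] + 3*h ≤ 0
Before skip: (3*g ≤ -13 → 2*b ≤ 3*data[w + 2] + 6) ∧ (¬(b ≥ -9)) ∧ 2*arr[g] + 3*h ≤ 0
Answer: WP = (3*g ≤ -13 → 2*b ≤ 3*data[w + 2] + 6) ∧ (¬(b ≥ -9)) ∧ 2*arr[g] + 3*h ≤ 0


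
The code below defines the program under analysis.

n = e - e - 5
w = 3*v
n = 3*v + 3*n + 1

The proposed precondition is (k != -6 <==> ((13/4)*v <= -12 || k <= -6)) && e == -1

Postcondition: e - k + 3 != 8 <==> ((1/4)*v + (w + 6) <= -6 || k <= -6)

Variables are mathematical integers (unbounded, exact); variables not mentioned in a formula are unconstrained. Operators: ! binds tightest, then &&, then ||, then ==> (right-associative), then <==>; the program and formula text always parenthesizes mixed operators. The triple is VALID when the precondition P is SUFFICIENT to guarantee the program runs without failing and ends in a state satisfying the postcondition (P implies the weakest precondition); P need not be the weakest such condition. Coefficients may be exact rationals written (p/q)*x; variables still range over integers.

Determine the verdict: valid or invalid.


Working backward. After the program, the postcondition e - k + 3 != 8 <==> ((1/4)*v + (w + 6) <= -6 || k <= -6) must hold; in canonical form it is e != k + 5 <==> ((1/4)*v + w <= -12 || k <= -6).
Before n := 3*v + 3*n + 1: e != k + 5 <==> ((1/4)*v + w <= -12 || k <= -6)
Before w := 3*v: e != k + 5 <==> ((13/4)*v <= -12 || k <= -6)
Before n := e - e - 5: e != k + 5 <==> ((13/4)*v <= -12 || k <= -6)
The weakest precondition is e != k + 5 <==> ((13/4)*v <= -12 || k <= -6).
Check whether (k != -6 <==> ((13/4)*v <= -12 || k <= -6)) && e == -1 implies it.
Every state satisfying the precondition satisfies the weakest precondition: the implication holds.
Answer: valid


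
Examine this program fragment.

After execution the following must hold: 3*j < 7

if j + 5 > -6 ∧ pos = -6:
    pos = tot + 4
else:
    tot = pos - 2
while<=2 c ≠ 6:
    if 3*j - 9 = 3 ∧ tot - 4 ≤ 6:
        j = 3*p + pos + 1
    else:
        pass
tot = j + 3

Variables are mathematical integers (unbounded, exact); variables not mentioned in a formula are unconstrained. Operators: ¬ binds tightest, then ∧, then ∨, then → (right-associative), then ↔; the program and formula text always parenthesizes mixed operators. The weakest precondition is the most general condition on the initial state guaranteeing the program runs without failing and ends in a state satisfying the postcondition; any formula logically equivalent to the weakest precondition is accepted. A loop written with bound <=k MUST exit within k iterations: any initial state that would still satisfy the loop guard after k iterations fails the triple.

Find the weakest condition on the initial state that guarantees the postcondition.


Working backward. After the program, 3*j < 7 must hold.
Before tot := j + 3: 3*j < 7
Before the loop (bound <=2), unroll the exhaustion recursion (WP_0 = exit-now case; WP_j = one more guarded iteration, up to j = 2):
  WP_0: (¬(c ≠ 6)) ∧ 3*j < 7
  WP_1: (c ≠ 6 → (((3*j = 12 ∧ tot ≤ 10) → ((¬(c ≠ 6)) ∧ 9*p + 3*pos < 4)) ∧ ((¬(3*j = 12 ∧ tot ≤ 10)) → ((¬(c ≠ 6)) ∧ 3*j < 7)))) ∧ ((¬(c ≠ 6)) → 3*j < 7)
  WP_2: (c ≠ 6 → (((3*j = 12 ∧ tot ≤ 10) → ((c ≠ 6 → (((9*p + 3*pos = 9 ∧ tot ≤ 10) → ((¬(c ≠ 6)) ∧ 9*p + 3*pos < 4)) ∧ ((¬(9*p + 3*pos = 9 ∧ tot ≤ 10)) → ((¬(c ≠ 6)) ∧ 9*p + 3*pos < 4)))) ∧ ((¬(c ≠ 6)) → 9*p + 3*pos < 4))) ∧ ((¬(3*j = 12 ∧ tot ≤ 10)) → ((c ≠ 6 → (((3*j = 12 ∧ tot ≤ 10) → ((¬(c ≠ 6)) ∧ 9*p + 3*pos < 4)) ∧ ((¬(3*j = 12 ∧ tot ≤ 10)) → ((¬(c ≠ 6)) ∧ 3*j < 7)))) ∧ ((¬(c ≠ 6)) → 3*j < 7))))) ∧ ((¬(c ≠ 6)) → 3*j < 7)
So before the loop: (c ≠ 6 → (((3*j = 12 ∧ tot ≤ 10) → ((c ≠ 6 → (((9*p + 3*pos = 9 ∧ tot ≤ 10) → ((¬(c ≠ 6)) ∧ 9*p + 3*pos < 4)) ∧ ((¬(9*p + 3*pos = 9 ∧ tot ≤ 10)) → ((¬(c ≠ 6)) ∧ 9*p + 3*pos < 4)))) ∧ ((¬(c ≠ 6)) → 9*p + 3*pos < 4))) ∧ ((¬(3*j = 12 ∧ tot ≤ 10)) → ((c ≠ 6 → (((3*j = 12 ∧ tot ≤ 10) → ((¬(c ≠ 6)) ∧ 9*p + 3*pos < 4)) ∧ ((¬(3*j = 12 ∧ tot ≤ 10)) → ((¬(c ≠ 6)) ∧ 3*j < 7)))) ∧ ((¬(c ≠ 6)) → 3*j < 7))))) ∧ ((¬(c ≠ 6)) → 3*j < 7)
Then branch requires (c ≠ 6 → (((3*j = 12 ∧ tot ≤ 10) → ((c ≠ 6 → (((9*p + 3*tot = -3 ∧ tot ≤ 10) → ((¬(c ≠ 6)) ∧ 9*p + 3*tot < -8)) ∧ ((¬(9*p + 3*tot = -3 ∧ tot ≤ 10)) → ((¬(c ≠ 6)) ∧ 9*p + 3*tot < -8)))) ∧ ((¬(c ≠ 6)) → 9*p + 3*tot < -8))) ∧ ((¬(3*j = 12 ∧ tot ≤ 10)) → ((c ≠ 6 → (((3*j = 12 ∧ tot ≤ 10) → ((¬(c ≠ 6)) ∧ 9*p + 3*tot < -8)) ∧ ((¬(3*j = 12 ∧ tot ≤ 10)) → ((¬(c ≠ 6)) ∧ 3*j < 7)))) ∧ ((¬(c ≠ 6)) → 3*j < 7))))) ∧ ((¬(c ≠ 6)) → 3*j < 7); else branch requires (c ≠ 6 → (((3*j = 12 ∧ pos ≤ 12) → ((c ≠ 6 → (((9*p + 3*pos = 9 ∧ pos ≤ 12) → ((¬(c ≠ 6)) ∧ 9*p + 3*pos < 4)) ∧ ((¬(9*p + 3*pos = 9 ∧ pos ≤ 12)) → ((¬(c ≠ 6)) ∧ 9*p + 3*pos < 4)))) ∧ ((¬(c ≠ 6)) → 9*p + 3*pos < 4))) ∧ ((¬(3*j = 12 ∧ pos ≤ 12)) → ((c ≠ 6 → (((3*j = 12 ∧ pos ≤ 12) → ((¬(c ≠ 6)) ∧ 9*p + 3*pos < 4)) ∧ ((¬(3*j = 12 ∧ pos ≤ 12)) → ((¬(c ≠ 6)) ∧ 3*j < 7)))) ∧ ((¬(c ≠ 6)) → 3*j < 7))))) ∧ ((¬(c ≠ 6)) → 3*j < 7).
Before the if: ((j > -11 ∧ pos = -6) → ((c ≠ 6 → (((3*j = 12 ∧ tot ≤ 10) → ((c ≠ 6 → (((9*p + 3*tot = -3 ∧ tot ≤ 10) → ((¬(c ≠ 6)) ∧ 9*p + 3*tot < -8)) ∧ ((¬(9*p + 3*tot = -3 ∧ tot ≤ 10)) → ((¬(c ≠ 6)) ∧ 9*p + 3*tot < -8)))) ∧ ((¬(c ≠ 6)) → 9*p + 3*tot < -8))) ∧ ((¬(3*j = 12 ∧ tot ≤ 10)) → ((c ≠ 6 → (((3*j = 12 ∧ tot ≤ 10) → ((¬(c ≠ 6)) ∧ 9*p + 3*tot < -8)) ∧ ((¬(3*j = 12 ∧ tot ≤ 10)) → ((¬(c ≠ 6)) ∧ 3*j < 7)))) ∧ ((¬(c ≠ 6)) → 3*j < 7))))) ∧ ((¬(c ≠ 6)) → 3*j < 7))) ∧ ((¬(j > -11 ∧ pos = -6)) → ((c ≠ 6 → (((3*j = 12 ∧ pos ≤ 12) → ((c ≠ 6 → (((9*p + 3*pos = 9 ∧ pos ≤ 12) → ((¬(c ≠ 6)) ∧ 9*p + 3*pos < 4)) ∧ ((¬(9*p + 3*pos = 9 ∧ pos ≤ 12)) → ((¬(c ≠ 6)) ∧ 9*p + 3*pos < 4)))) ∧ ((¬(c ≠ 6)) → 9*p + 3*pos < 4))) ∧ ((¬(3*j = 12 ∧ pos ≤ 12)) → ((c ≠ 6 → (((3*j = 12 ∧ pos ≤ 12) → ((¬(c ≠ 6)) ∧ 9*p + 3*pos < 4)) ∧ ((¬(3*j = 12 ∧ pos ≤ 12)) → ((¬(c ≠ 6)) ∧ 3*j < 7)))) ∧ ((¬(c ≠ 6)) → 3*j < 7))))) ∧ ((¬(c ≠ 6)) → 3*j < 7)))
Answer: WP = ((j > -11 ∧ pos = -6) → ((c ≠ 6 → (((3*j = 12 ∧ tot ≤ 10) → ((c ≠ 6 → (((9*p + 3*tot = -3 ∧ tot ≤ 10) → ((¬(c ≠ 6)) ∧ 9*p + 3*tot < -8)) ∧ ((¬(9*p + 3*tot = -3 ∧ tot ≤ 10)) → ((¬(c ≠ 6)) ∧ 9*p + 3*tot < -8)))) ∧ ((¬(c ≠ 6)) → 9*p + 3*tot < -8))) ∧ ((¬(3*j = 12 ∧ tot ≤ 10)) → ((c ≠ 6 → (((3*j = 12 ∧ tot ≤ 10) → ((¬(c ≠ 6)) ∧ 9*p + 3*tot < -8)) ∧ ((¬(3*j = 12 ∧ tot ≤ 10)) → ((¬(c ≠ 6)) ∧ 3*j < 7)))) ∧ ((¬(c ≠ 6)) → 3*j < 7))))) ∧ ((¬(c ≠ 6)) → 3*j < 7))) ∧ ((¬(j > -11 ∧ pos = -6)) → ((c ≠ 6 → (((3*j = 12 ∧ pos ≤ 12) → ((c ≠ 6 → (((9*p + 3*pos = 9 ∧ pos ≤ 12) → ((¬(c ≠ 6)) ∧ 9*p + 3*pos < 4)) ∧ ((¬(9*p + 3*pos = 9 ∧ pos ≤ 12)) → ((¬(c ≠ 6)) ∧ 9*p + 3*pos < 4)))) ∧ ((¬(c ≠ 6)) → 9*p + 3*pos < 4))) ∧ ((¬(3*j = 12 ∧ pos ≤ 12)) → ((c ≠ 6 → (((3*j = 12 ∧ pos ≤ 12) → ((¬(c ≠ 6)) ∧ 9*p + 3*pos < 4)) ∧ ((¬(3*j = 12 ∧ pos ≤ 12)) → ((¬(c ≠ 6)) ∧ 3*j < 7)))) ∧ ((¬(c ≠ 6)) → 3*j < 7))))) ∧ ((¬(c ≠ 6)) → 3*j < 7)))


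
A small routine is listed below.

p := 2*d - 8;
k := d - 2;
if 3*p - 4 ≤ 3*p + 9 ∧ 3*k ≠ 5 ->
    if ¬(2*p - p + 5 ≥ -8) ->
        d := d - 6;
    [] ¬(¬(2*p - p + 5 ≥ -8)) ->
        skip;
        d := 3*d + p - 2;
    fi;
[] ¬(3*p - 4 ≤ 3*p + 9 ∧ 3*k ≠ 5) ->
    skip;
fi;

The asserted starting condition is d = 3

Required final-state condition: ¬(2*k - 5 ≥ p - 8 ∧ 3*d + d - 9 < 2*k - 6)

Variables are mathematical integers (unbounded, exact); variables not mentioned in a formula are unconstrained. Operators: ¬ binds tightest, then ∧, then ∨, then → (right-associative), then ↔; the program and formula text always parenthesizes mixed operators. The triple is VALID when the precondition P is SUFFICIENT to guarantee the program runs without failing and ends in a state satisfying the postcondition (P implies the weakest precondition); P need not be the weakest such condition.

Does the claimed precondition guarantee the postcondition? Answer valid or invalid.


Working backward. After the program, the postcondition ¬(2*k - 5 ≥ p - 8 ∧ 3*d + d - 9 < 2*k - 6) must hold; in canonical form it is ¬(2*k ≥ p - 3 ∧ 4*d < 2*k + 3).
Then branch requires ((¬(p ≥ -13)) → (¬(2*k ≥ p - 3 ∧ 4*d < 2*k + 27))) ∧ (p ≥ -13 → (¬(2*k ≥ p - 3 ∧ 12*d + 4*p < 2*k + 11))); else branch requires ¬(2*k ≥ p - 3 ∧ 4*d < 2*k + 3).
Before the if: (3*k ≠ 5 → (((¬(p ≥ -13)) → (¬(2*k ≥ p - 3 ∧ 4*d < 2*k + 27))) ∧ (p ≥ -13 → (¬(2*k ≥ p - 3 ∧ 12*d + 4*p < 2*k + 11))))) ∧ ((¬(3*k ≠ 5)) → (¬(2*k ≥ p - 3 ∧ 4*d < 2*k + 3)))
Before k := d - 2: (3*d ≠ 11 → (((¬(p ≥ -13)) → (¬(2*d ≥ p + 1 ∧ 2*d < 23))) ∧ (p ≥ -13 → (¬(2*d ≥ p + 1 ∧ 10*d + 4*p < 7))))) ∧ ((¬(3*d ≠ 11)) → (¬(2*d ≥ p + 1 ∧ 2*d < -1)))
Before p := 2*d - 8: (3*d ≠ 11 → (((¬(2*d ≥ -5)) → (¬(2*d < 23))) ∧ (2*d ≥ -5 → (¬(18*d < 39))))) ∧ ((¬(3*d ≠ 11)) → (¬(2*d < -1)))
The weakest precondition is (3*d ≠ 11 → (((¬(2*d ≥ -5)) → (¬(2*d < 23))) ∧ (2*d ≥ -5 → (¬(18*d < 39))))) ∧ ((¬(3*d ≠ 11)) → (¬(2*d < -1))).
Check whether d = 3 implies it.
Every state satisfying the precondition satisfies the weakest precondition: the implication holds.
Answer: valid


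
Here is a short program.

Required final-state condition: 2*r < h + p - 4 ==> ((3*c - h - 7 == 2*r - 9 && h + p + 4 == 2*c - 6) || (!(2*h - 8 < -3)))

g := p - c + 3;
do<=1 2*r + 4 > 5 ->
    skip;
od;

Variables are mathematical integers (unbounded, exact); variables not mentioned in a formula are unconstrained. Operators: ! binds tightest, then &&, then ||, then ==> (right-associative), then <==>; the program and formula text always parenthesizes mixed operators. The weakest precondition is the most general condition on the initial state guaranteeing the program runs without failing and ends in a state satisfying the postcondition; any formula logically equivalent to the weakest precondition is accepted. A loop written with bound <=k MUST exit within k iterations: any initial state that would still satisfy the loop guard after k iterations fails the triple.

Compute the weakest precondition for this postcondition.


Working backward. After the program, the postcondition 2*r < h + p - 4 ==> ((3*c - h - 7 == 2*r - 9 && h + p + 4 == 2*c - 6) || (!(2*h - 8 < -3))) must hold; in canonical form it is 2*r < h + p - 4 ==> ((3*c == h + 2*r - 2 && h + p == 2*c - 10) || (!(2*h < 5))).
Before the loop (bound <=1), unroll the exhaustion recursion (WP_0 = exit-now case; WP_j = one more guarded iteration, up to j = 1):
  WP_0: (!(2*r > 1)) && (2*r < h + p - 4 ==> ((3*c == h + 2*r - 2 && h + p == 2*c - 10) || (!(2*h < 5))))
  WP_1: (2*r > 1 ==> ((!(2*r > 1)) && (2*r < h + p - 4 ==> ((3*c == h + 2*r - 2 && h + p == 2*c - 10) || (!(2*h < 5)))))) && ((!(2*r > 1)) ==> (2*r < h + p - 4 ==> ((3*c == h + 2*r - 2 && h + p == 2*c - 10) || (!(2*h < 5)))))
So before the loop: (2*r > 1 ==> ((!(2*r > 1)) && (2*r < h + p - 4 ==> ((3*c == h + 2*r - 2 && h + p == 2*c - 10) || (!(2*h < 5)))))) && ((!(2*r > 1)) ==> (2*r < h + p - 4 ==> ((3*c == h + 2*r - 2 && h + p == 2*c - 10) || (!(2*h < 5)))))
Before g := p - c + 3: (2*r > 1 ==> ((!(2*r > 1)) && (2*r < h + p - 4 ==> ((3*c == h + 2*r - 2 && h + p == 2*c - 10) || (!(2*h < 5)))))) && ((!(2*r > 1)) ==> (2*r < h + p - 4 ==> ((3*c == h + 2*r - 2 && h + p == 2*c - 10) || (!(2*h < 5)))))
Answer: WP = (2*r > 1 ==> ((!(2*r > 1)) && (2*r < h + p - 4 ==> ((3*c == h + 2*r - 2 && h + p == 2*c - 10) || (!(2*h < 5)))))) && ((!(2*r > 1)) ==> (2*r < h + p - 4 ==> ((3*c == h + 2*r - 2 && h + p == 2*c - 10) || (!(2*h < 5)))))


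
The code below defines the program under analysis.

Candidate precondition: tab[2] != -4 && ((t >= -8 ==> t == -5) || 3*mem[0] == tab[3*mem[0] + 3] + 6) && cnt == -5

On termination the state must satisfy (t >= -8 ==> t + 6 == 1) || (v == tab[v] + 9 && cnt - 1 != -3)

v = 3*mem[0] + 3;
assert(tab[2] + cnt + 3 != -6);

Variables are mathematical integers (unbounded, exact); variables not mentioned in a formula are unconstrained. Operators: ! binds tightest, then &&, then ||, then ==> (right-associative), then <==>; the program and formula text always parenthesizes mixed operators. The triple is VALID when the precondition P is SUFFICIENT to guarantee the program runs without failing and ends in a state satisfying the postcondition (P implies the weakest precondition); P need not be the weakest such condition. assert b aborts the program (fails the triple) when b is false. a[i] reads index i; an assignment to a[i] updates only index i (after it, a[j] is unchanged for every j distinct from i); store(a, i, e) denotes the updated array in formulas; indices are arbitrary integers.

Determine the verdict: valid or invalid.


Working backward. After the program, the postcondition (t >= -8 ==> t + 6 == 1) || (v == tab[v] + 9 && cnt - 1 != -3) must hold; in canonical form it is (t >= -8 ==> t == -5) || (v == tab[v] + 9 && cnt != -2).
Before assert tab[2] + cnt + 3 != -6: tab[2] + cnt != -9 && ((t >= -8 ==> t == -5) || (v == tab[v] + 9 && cnt != -2))
Before v := 3*mem[0] + 3: tab[2] + cnt != -9 && ((t >= -8 ==> t == -5) || (3*mem[0] == tab[3*mem[0] + 3] + 6 && cnt != -2))
The weakest precondition is tab[2] + cnt != -9 && ((t >= -8 ==> t == -5) || (3*mem[0] == tab[3*mem[0] + 3] + 6 && cnt != -2)).
Check whether tab[2] != -4 && ((t >= -8 ==> t == -5) || 3*mem[0] == tab[3*mem[0] + 3] + 6) && cnt == -5 implies it.
Every state satisfying the precondition satisfies the weakest precondition: the implication holds.
Answer: valid


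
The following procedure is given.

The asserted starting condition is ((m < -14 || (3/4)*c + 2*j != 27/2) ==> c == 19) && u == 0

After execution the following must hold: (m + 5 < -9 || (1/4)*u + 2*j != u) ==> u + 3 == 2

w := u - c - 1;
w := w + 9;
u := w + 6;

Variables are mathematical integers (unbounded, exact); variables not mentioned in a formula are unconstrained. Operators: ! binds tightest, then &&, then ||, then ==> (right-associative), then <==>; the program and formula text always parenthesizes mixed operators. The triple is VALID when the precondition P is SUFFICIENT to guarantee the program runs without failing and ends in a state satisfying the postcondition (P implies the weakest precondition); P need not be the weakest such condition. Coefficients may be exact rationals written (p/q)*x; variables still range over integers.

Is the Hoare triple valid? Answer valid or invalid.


Working backward. After the program, the postcondition (m + 5 < -9 || (1/4)*u + 2*j != u) ==> u + 3 == 2 must hold; in canonical form it is (m < -14 || 2*j != (3/4)*u) ==> u == -1.
Before u := w + 6: (m < -14 || 2*j != (3/4)*w + 9/2) ==> w == -7
Before w := w + 9: (m < -14 || 2*j != (3/4)*w + 45/4) ==> w == -16
Before w := u - c - 1: (m < -14 || (3/4)*c + 2*j != (3/4)*u + 21/2) ==> u == c - 15
The weakest precondition is (m < -14 || (3/4)*c + 2*j != (3/4)*u + 21/2) ==> u == c - 15.
Check whether ((m < -14 || (3/4)*c + 2*j != 27/2) ==> c == 19) && u == 0 implies it.
Countermodel: at the initial state c = -6, j = 9, m = -14, u = 0, the precondition holds but the weakest precondition fails.
Answer: invalid


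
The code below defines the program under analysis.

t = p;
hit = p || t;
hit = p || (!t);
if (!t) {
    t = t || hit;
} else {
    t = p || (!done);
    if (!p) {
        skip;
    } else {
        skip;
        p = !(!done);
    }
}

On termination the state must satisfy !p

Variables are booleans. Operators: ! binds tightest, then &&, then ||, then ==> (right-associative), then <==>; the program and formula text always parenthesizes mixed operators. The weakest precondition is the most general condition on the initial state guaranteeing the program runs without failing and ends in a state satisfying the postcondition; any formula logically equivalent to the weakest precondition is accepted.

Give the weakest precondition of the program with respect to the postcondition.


Working backward. After the program, !p must hold.
Then branch requires !p; else branch requires p ==> (!done).
Before the if: ((!t) ==> (!p)) && (t ==> (p ==> (!done)))
Before hit := p || (!t): ((!t) ==> (!p)) && (t ==> (p ==> (!done)))
Before hit := p || t: ((!t) ==> (!p)) && (t ==> (p ==> (!done)))
Before t := p: p ==> (p ==> (!done))
Answer: WP = p ==> (p ==> (!done))


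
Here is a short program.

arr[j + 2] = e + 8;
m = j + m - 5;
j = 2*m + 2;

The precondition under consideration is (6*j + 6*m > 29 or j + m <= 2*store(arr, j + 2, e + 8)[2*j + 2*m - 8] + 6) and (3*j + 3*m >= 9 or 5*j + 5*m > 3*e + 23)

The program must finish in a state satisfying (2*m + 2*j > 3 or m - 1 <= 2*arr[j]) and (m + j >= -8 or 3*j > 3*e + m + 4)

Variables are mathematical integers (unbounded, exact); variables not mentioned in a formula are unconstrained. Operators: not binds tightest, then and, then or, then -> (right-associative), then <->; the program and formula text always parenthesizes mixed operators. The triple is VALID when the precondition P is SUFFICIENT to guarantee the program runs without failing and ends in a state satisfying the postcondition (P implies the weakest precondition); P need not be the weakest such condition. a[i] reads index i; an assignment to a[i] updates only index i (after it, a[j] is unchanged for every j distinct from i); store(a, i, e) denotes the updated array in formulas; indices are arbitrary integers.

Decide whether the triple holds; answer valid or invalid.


Working backward. After the program, the postcondition (2*m + 2*j > 3 or m - 1 <= 2*arr[j]) and (m + j >= -8 or 3*j > 3*e + m + 4) must hold; in canonical form it is (2*j + 2*m > 3 or m <= 2*arr[j] + 1) and (j + m >= -8 or 3*j > 3*e + m + 4).
Before j := 2*m + 2: (6*m > -1 or m <= 2*arr[2*m + 2] + 1) and (3*m >= -10 or 5*m > 3*e - 2)
Before m := j + m - 5: (6*j + 6*m > 29 or j + m <= 2*arr[2*j + 2*m - 8] + 6) and (3*j + 3*m >= 5 or 5*j + 5*m > 3*e + 23)
Before arr[j + 2] := e + 8: (6*j + 6*m > 29 or j + m <= 2*store(arr, j + 2, e + 8)[2*j + 2*m - 8] + 6) and (3*j + 3*m >= 5 or 5*j + 5*m > 3*e + 23)
The weakest precondition is (6*j + 6*m > 29 or j + m <= 2*store(arr, j + 2, e + 8)[2*j + 2*m - 8] + 6) and (3*j + 3*m >= 5 or 5*j + 5*m > 3*e + 23).
Check whether (6*j + 6*m > 29 or j + m <= 2*store(arr, j + 2, e + 8)[2*j + 2*m - 8] + 6) and (3*j + 3*m >= 9 or 5*j + 5*m > 3*e + 23) implies it.
Every state satisfying the precondition satisfies the weakest precondition: the implication holds.
Answer: valid


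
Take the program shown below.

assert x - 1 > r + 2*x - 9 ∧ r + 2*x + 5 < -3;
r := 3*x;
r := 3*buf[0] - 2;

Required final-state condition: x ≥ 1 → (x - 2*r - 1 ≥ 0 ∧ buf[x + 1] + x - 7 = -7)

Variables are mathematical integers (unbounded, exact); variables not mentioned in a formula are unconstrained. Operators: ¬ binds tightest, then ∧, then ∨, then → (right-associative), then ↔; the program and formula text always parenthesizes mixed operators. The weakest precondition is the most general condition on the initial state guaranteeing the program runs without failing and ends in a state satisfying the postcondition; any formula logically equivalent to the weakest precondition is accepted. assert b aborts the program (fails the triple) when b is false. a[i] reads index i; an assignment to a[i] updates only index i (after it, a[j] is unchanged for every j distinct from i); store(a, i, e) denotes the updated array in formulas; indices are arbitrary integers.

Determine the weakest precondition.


Working backward. After the program, the postcondition x ≥ 1 → (x - 2*r - 1 ≥ 0 ∧ buf[x + 1] + x - 7 = -7) must hold; in canonical form it is x ≥ 1 → (x ≥ 2*r + 1 ∧ buf[x + 1] + x = 0).
Before r := 3*buf[0] - 2: x ≥ 1 → (x ≥ 6*buf[0] - 3 ∧ buf[x + 1] + x = 0)
Before r := 3*x: x ≥ 1 → (x ≥ 6*buf[0] - 3 ∧ buf[x + 1] + x = 0)
Before assert x - 1 > r + 2*x - 9 ∧ r + 2*x + 5 < -3: r + x < 8 ∧ r + 2*x < -8 ∧ (x ≥ 1 → (x ≥ 6*buf[0] - 3 ∧ buf[x + 1] + x = 0))
Answer: WP = r + x < 8 ∧ r + 2*x < -8 ∧ (x ≥ 1 → (x ≥ 6*buf[0] - 3 ∧ buf[x + 1] + x = 0))


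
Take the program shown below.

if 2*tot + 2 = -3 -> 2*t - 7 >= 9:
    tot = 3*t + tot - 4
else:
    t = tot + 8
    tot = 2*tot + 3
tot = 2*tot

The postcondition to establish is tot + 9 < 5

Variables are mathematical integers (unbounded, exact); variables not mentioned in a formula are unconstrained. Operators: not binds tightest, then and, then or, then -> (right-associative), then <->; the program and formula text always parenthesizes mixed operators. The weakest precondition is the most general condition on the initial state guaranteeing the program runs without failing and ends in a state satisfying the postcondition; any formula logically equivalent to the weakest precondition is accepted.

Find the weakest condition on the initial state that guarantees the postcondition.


Working backward. After the program, the postcondition tot + 9 < 5 must hold; in canonical form it is tot < -4.
Before tot := 2*tot: 2*tot < -4
Then branch requires 6*t + 2*tot < 4; else branch requires 4*tot < -10.
Before the if: ((2*tot = -5 -> 2*t >= 16) -> 6*t + 2*tot < 4) and ((not (2*tot = -5 -> 2*t >= 16)) -> 4*tot < -10)
Answer: WP = ((2*tot = -5 -> 2*t >= 16) -> 6*t + 2*tot < 4) and ((not (2*tot = -5 -> 2*t >= 16)) -> 4*tot < -10)


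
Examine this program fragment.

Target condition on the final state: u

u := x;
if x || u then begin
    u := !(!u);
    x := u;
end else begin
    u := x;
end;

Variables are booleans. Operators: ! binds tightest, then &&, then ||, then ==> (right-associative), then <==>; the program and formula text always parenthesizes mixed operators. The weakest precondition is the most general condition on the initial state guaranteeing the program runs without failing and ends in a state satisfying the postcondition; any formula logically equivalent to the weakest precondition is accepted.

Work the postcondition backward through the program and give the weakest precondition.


Working backward. After the program, u must hold.
Then branch requires u; else branch requires x.
Before the if: ((x || u) ==> u) && ((!(x || u)) ==> x)
Before u := x: (!x) ==> x
Answer: WP = (!x) ==> x


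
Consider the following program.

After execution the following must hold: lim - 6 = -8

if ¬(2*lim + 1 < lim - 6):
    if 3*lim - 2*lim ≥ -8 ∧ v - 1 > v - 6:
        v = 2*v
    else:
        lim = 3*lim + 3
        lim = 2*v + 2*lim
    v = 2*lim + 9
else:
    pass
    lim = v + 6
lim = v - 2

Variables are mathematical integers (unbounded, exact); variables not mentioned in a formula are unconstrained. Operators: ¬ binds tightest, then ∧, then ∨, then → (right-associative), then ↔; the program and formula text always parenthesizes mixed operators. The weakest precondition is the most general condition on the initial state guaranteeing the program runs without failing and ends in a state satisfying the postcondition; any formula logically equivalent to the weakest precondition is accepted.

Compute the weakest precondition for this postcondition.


Working backward. After the program, the postcondition lim - 6 = -8 must hold; in canonical form it is lim = -2.
Before lim := v - 2: v = 0
Then branch requires (lim ≥ -8 → 2*lim = -9) ∧ ((¬(lim ≥ -8)) → 12*lim + 4*v = -21); else branch requires v = 0.
Before the if: ((¬(lim < -7)) → ((lim ≥ -8 → 2*lim = -9) ∧ ((¬(lim ≥ -8)) → 12*lim + 4*v = -21))) ∧ (lim < -7 → v = 0)
Answer: WP = ((¬(lim < -7)) → ((lim ≥ -8 → 2*lim = -9) ∧ ((¬(lim ≥ -8)) → 12*lim + 4*v = -21))) ∧ (lim < -7 → v = 0)


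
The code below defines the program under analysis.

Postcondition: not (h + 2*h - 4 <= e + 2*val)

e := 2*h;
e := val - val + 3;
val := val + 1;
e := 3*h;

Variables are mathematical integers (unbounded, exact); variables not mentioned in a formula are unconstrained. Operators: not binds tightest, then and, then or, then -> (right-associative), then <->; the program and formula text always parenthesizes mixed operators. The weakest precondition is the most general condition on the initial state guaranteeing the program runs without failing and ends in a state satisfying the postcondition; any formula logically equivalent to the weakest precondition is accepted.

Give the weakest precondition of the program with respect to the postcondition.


Working backward. After the program, the postcondition not (h + 2*h - 4 <= e + 2*val) must hold; in canonical form it is not (3*h <= e + 2*val + 4).
Before e := 3*h: not (2*val >= -4)
Before val := val + 1: not (2*val >= -6)
Before e := val - val + 3: not (2*val >= -6)
Before e := 2*h: not (2*val >= -6)
Answer: WP = not (2*val >= -6)


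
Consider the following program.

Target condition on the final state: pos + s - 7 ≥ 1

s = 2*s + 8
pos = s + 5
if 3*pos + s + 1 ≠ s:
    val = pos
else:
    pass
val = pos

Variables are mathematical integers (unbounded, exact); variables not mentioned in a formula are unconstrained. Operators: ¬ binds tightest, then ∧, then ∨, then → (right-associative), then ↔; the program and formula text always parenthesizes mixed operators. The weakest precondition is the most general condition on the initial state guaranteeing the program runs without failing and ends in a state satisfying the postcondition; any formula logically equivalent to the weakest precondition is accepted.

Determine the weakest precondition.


Working backward. After the program, the postcondition pos + s - 7 ≥ 1 must hold; in canonical form it is pos + s ≥ 8.
Before val := pos: pos + s ≥ 8
Then branch requires pos + s ≥ 8; else branch requires pos + s ≥ 8.
Before the if: (3*pos ≠ -1 → pos + s ≥ 8) ∧ ((¬(3*pos ≠ -1)) → pos + s ≥ 8)
Before pos := s + 5: (3*s ≠ -16 → 2*s ≥ 3) ∧ ((¬(3*s ≠ -16)) → 2*s ≥ 3)
Before s := 2*s + 8: (6*s ≠ -40 → 4*s ≥ -13) ∧ ((¬(6*s ≠ -40)) → 4*s ≥ -13)
Answer: WP = (6*s ≠ -40 → 4*s ≥ -13) ∧ ((¬(6*s ≠ -40)) → 4*s ≥ -13)


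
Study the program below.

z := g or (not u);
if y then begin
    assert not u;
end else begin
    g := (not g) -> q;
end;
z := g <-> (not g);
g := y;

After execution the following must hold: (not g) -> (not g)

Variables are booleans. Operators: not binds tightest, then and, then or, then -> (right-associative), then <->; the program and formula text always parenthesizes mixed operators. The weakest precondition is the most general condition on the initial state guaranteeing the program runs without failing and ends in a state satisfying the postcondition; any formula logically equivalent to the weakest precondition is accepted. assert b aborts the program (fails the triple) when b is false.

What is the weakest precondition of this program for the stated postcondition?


Working backward. After the program, the postcondition (not g) -> (not g) must hold; in canonical form it is true.
Before g := y: true
Before z := g <-> (not g): true
Then branch requires not u; else branch requires true.
Before the if: y -> (not u)
Before z := g or (not u): y -> (not u)
Answer: WP = y -> (not u)


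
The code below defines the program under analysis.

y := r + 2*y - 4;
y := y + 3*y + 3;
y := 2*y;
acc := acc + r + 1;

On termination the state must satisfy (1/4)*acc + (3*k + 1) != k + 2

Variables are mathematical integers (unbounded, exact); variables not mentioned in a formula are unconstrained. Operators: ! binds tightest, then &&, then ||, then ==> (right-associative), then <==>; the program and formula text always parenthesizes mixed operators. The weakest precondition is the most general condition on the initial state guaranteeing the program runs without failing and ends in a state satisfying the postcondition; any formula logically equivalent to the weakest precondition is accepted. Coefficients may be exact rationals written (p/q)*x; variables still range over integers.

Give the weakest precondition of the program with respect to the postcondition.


Working backward. After the program, the postcondition (1/4)*acc + (3*k + 1) != k + 2 must hold; in canonical form it is (1/4)*acc + 2*k != 1.
Before acc := acc + r + 1: (1/4)*acc + 2*k + (1/4)*r != 3/4
Before y := 2*y: (1/4)*acc + 2*k + (1/4)*r != 3/4
Before y := y + 3*y + 3: (1/4)*acc + 2*k + (1/4)*r != 3/4
Before y := r + 2*y - 4: (1/4)*acc + 2*k + (1/4)*r != 3/4
Answer: WP = (1/4)*acc + 2*k + (1/4)*r != 3/4


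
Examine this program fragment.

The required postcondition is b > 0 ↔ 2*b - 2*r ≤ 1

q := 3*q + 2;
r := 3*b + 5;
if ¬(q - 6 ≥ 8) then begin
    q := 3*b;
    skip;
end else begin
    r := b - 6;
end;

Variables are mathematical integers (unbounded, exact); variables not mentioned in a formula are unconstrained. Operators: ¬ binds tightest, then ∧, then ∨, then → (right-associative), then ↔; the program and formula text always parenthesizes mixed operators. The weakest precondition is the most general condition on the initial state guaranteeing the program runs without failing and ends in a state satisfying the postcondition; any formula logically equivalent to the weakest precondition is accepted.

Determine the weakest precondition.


Working backward. After the program, the postcondition b > 0 ↔ 2*b - 2*r ≤ 1 must hold; in canonical form it is b > 0 ↔ 2*b ≤ 2*r + 1.
Then branch requires b > 0 ↔ 2*b ≤ 2*r + 1; else branch requires ¬(b > 0).
Before the if: ((¬(q ≥ 14)) → (b > 0 ↔ 2*b ≤ 2*r + 1)) ∧ (q ≥ 14 → (¬(b > 0)))
Before r := 3*b + 5: ((¬(q ≥ 14)) → (b > 0 ↔ 4*b ≥ -11)) ∧ (q ≥ 14 → (¬(b > 0)))
Before q := 3*q + 2: ((¬(3*q ≥ 12)) → (b > 0 ↔ 4*b ≥ -11)) ∧ (3*q ≥ 12 → (¬(b > 0)))
Answer: WP = ((¬(3*q ≥ 12)) → (b > 0 ↔ 4*b ≥ -11)) ∧ (3*q ≥ 12 → (¬(b > 0)))


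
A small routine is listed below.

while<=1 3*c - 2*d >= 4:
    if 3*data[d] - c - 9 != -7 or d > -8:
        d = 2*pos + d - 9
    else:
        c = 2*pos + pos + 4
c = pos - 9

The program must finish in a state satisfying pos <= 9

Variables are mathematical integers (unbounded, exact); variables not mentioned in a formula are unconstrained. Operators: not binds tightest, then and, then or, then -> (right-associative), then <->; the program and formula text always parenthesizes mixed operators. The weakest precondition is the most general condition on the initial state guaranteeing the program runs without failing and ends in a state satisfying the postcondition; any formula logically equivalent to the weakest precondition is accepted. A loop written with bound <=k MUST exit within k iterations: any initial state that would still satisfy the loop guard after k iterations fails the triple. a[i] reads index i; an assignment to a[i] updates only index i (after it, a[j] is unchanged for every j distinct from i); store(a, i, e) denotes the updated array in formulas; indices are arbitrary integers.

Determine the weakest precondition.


Working backward. After the program, pos <= 9 must hold.
Before c := pos - 9: pos <= 9
Before the loop (bound <=1), unroll the exhaustion recursion (WP_0 = exit-now case; WP_j = one more guarded iteration, up to j = 1):
  WP_0: (not (3*c >= 2*d + 4)) and pos <= 9
  WP_1: (3*c >= 2*d + 4 -> (((3*data[d] != c + 2 or d > -8) -> ((not (3*c >= 2*d + 4*pos - 14)) and pos <= 9)) and ((not (3*data[d] != c + 2 or d > -8)) -> ((not (9*pos >= 2*d - 8)) and pos <= 9)))) and ((not (3*c >= 2*d + 4)) -> pos <= 9)
So before the loop: (3*c >= 2*d + 4 -> (((3*data[d] != c + 2 or d > -8) -> ((not (3*c >= 2*d + 4*pos - 14)) and pos <= 9)) and ((not (3*data[d] != c + 2 or d > -8)) -> ((not (9*pos >= 2*d - 8)) and pos <= 9)))) and ((not (3*c >= 2*d + 4)) -> pos <= 9)
Answer: WP = (3*c >= 2*d + 4 -> (((3*data[d] != c + 2 or d > -8) -> ((not (3*c >= 2*d + 4*pos - 14)) and pos <= 9)) and ((not (3*data[d] != c + 2 or d > -8)) -> ((not (9*pos >= 2*d - 8)) and pos <= 9)))) and ((not (3*c >= 2*d + 4)) -> pos <= 9)


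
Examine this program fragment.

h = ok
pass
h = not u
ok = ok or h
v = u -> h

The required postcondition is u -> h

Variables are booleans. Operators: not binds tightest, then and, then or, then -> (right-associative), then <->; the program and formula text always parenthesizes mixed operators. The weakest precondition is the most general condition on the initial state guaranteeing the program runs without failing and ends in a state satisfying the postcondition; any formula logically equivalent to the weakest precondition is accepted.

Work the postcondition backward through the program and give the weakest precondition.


Working backward. After the program, u -> h must hold.
Before v := u -> h: u -> h
Before ok := ok or h: u -> h
Before h := not u: u -> (not u)
Before skip: u -> (not u)
Before h := ok: u -> (not u)
Answer: WP = u -> (not u)


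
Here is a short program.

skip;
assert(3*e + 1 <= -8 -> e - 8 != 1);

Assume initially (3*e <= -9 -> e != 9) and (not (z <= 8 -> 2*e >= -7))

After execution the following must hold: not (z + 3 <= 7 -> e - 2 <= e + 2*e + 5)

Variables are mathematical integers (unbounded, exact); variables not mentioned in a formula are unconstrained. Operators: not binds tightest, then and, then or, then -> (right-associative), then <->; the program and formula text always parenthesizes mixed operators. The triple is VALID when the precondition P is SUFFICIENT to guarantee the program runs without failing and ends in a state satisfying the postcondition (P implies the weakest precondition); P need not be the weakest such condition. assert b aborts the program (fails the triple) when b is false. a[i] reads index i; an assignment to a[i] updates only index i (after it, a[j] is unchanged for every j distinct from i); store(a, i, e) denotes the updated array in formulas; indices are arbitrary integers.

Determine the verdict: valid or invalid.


Working backward. After the program, the postcondition not (z + 3 <= 7 -> e - 2 <= e + 2*e + 5) must hold; in canonical form it is not (z <= 4 -> 2*e >= -7).
Before assert 3*e + 1 <= -8 -> e - 8 != 1: (3*e <= -9 -> e != 9) and (not (z <= 4 -> 2*e >= -7))
Before skip: (3*e <= -9 -> e != 9) and (not (z <= 4 -> 2*e >= -7))
The weakest precondition is (3*e <= -9 -> e != 9) and (not (z <= 4 -> 2*e >= -7)).
Check whether (3*e <= -9 -> e != 9) and (not (z <= 8 -> 2*e >= -7)) implies it.
Countermodel: at the initial state e = -4, z = 5, the precondition holds but the weakest precondition fails.
Answer: invalid


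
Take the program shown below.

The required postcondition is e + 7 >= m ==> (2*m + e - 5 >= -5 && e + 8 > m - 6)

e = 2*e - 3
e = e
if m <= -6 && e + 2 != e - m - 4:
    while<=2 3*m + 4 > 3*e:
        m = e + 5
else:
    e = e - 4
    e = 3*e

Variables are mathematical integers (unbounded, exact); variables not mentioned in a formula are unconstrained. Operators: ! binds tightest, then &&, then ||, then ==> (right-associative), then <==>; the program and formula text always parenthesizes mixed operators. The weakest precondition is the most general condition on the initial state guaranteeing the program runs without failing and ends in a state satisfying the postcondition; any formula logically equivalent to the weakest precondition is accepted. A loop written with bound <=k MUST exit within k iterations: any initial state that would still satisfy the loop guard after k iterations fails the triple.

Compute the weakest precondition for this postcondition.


Working backward. After the program, the postcondition e + 7 >= m ==> (2*m + e - 5 >= -5 && e + 8 > m - 6) must hold; in canonical form it is e >= m - 7 ==> (e + 2*m >= 0 && e > m - 14).
Then branch requires (!(3*m > 3*e - 4)) && ((!(3*m > 3*e - 4)) ==> (e >= m - 7 ==> (e + 2*m >= 0 && e > m - 14))); else branch requires 3*e >= m + 5 ==> (3*e + 2*m >= 12 && 3*e > m - 2).
Before the if: ((m <= -6 && m != -6) ==> ((!(3*m > 3*e - 4)) && ((!(3*m > 3*e - 4)) ==> (e >= m - 7 ==> (e + 2*m >= 0 && e > m - 14))))) && ((!(m <= -6 && m != -6)) ==> (3*e >= m + 5 ==> (3*e + 2*m >= 12 && 3*e > m - 2)))
Before e := e: ((m <= -6 && m != -6) ==> ((!(3*m > 3*e - 4)) && ((!(3*m > 3*e - 4)) ==> (e >= m - 7 ==> (e + 2*m >= 0 && e > m - 14))))) && ((!(m <= -6 && m != -6)) ==> (3*e >= m + 5 ==> (3*e + 2*m >= 12 && 3*e > m - 2)))
Before e := 2*e - 3: ((m <= -6 && m != -6) ==> ((!(3*m > 6*e - 13)) && ((!(3*m > 6*e - 13)) ==> (2*e >= m - 4 ==> (2*e + 2*m >= 3 && 2*e > m - 11))))) && ((!(m <= -6 && m != -6)) ==> (6*e >= m + 14 ==> (6*e + 2*m >= 21 && 6*e > m + 7)))
Answer: WP = ((m <= -6 && m != -6) ==> ((!(3*m > 6*e - 13)) && ((!(3*m > 6*e - 13)) ==> (2*e >= m - 4 ==> (2*e + 2*m >= 3 && 2*e > m - 11))))) && ((!(m <= -6 && m != -6)) ==> (6*e >= m + 14 ==> (6*e + 2*m >= 21 && 6*e > m + 7)))
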